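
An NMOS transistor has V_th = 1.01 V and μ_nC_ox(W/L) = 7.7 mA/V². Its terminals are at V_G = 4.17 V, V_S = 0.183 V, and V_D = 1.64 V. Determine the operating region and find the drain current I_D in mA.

V_GS = V_G − V_S = 4.17 − 0.183 = 3.99 V; V_DS = V_D − V_S = 1.64 − 0.183 = 1.46 V.
V_ov = V_GS − V_th = 3.99 − 1.01 = 2.98 V.
Since V_DS = 1.46 V < V_ov = 2.98 V, the device is in the triode region.
I_D = k_n [V_ov · V_DS − ½ V_DS²] = 7.7 × [2.98 × 1.46 − 0.5 × 1.46²] = 25.2 mA.

Triode; I_D = 25.2 mA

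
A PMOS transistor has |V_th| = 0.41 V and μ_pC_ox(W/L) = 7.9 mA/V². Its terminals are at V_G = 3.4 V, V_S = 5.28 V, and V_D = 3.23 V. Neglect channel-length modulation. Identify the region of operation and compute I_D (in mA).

Saturation; I_D = 8.54 mA

V_SG = V_S − V_G = 5.28 − 3.4 = 1.88 V; V_SD = V_S − V_D = 5.28 − 3.23 = 2.05 V.
V_ov = V_SG − |V_th| = 1.88 − 0.41 = 1.47 V.
Since V_SD = 2.05 V ≥ V_ov = 1.47 V, the device is in saturation.
I_D = ½ k_p V_ov² = 0.5 × 7.9 × 1.47² = 8.54 mA.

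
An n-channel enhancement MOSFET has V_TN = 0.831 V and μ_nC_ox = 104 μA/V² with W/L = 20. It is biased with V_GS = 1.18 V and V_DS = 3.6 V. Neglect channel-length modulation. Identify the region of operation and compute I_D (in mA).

k_n = μ_nC_ox · (W/L) = 2.08 mA/V².
V_ov = V_GS − V_TN = 1.18 − 0.831 = 0.349 V.
Since V_DS = 3.6 V ≥ V_ov = 0.349 V, the device is in saturation.
I_D = ½ k_n V_ov² = 0.5 × 2.08 × 0.349² = 0.127 mA.

Saturation; I_D = 0.127 mA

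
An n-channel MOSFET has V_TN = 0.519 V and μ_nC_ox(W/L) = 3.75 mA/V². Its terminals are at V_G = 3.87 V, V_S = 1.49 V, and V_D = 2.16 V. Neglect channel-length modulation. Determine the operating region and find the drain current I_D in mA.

Triode; I_D = 3.83 mA

V_GS = V_G − V_S = 3.87 − 1.49 = 2.38 V; V_DS = V_D − V_S = 2.16 − 1.49 = 0.67 V.
V_ov = V_GS − V_TN = 2.38 − 0.519 = 1.86 V.
Since V_DS = 0.67 V < V_ov = 1.86 V, the device is in the triode region.
I_D = k_n [V_ov · V_DS − ½ V_DS²] = 3.75 × [1.86 × 0.67 − 0.5 × 0.67²] = 3.83 mA.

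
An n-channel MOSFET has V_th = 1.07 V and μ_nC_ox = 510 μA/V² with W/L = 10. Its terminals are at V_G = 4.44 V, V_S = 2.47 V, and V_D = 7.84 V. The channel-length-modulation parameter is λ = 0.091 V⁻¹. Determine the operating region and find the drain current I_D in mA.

Saturation; I_D = 3.07 mA

V_GS = V_G − V_S = 4.44 − 2.47 = 1.97 V; V_DS = V_D − V_S = 7.84 − 2.47 = 5.37 V.
k_n = μ_nC_ox · (W/L) = 5.1 mA/V².
V_ov = V_GS − V_th = 1.97 − 1.07 = 0.9 V.
Since V_DS = 5.37 V ≥ V_ov = 0.9 V, the device is in saturation.
I_D = ½ k_n V_ov² (1 + λ V_DS) = 0.5 × 5.1 × 0.9² × (1 + 0.091 × 5.37) = 3.07 mA.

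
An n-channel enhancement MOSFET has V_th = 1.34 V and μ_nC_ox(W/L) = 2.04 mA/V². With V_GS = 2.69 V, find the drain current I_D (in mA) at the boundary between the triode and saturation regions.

I_D = 1.86 mA

At the boundary V_DS = V_ov = V_GS − V_th = 2.69 − 1.34 = 1.35 V.
I_D = ½ k_n V_ov² = 0.5 × 2.04 × 1.35² = 1.86 mA.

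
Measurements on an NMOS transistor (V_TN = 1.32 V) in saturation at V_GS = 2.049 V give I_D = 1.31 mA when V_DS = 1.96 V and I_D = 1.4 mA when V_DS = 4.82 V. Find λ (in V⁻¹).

λ = 0.0252 V⁻¹

With V_GS fixed, I_D ∝ (1 + λ V_DS) in saturation, so I_D2/I_D1 = (1 + λ V_DS2)/(1 + λ V_DS1).
1.4/1.31 = 1.069 = (1 + 4.82 λ)/(1 + 1.96 λ).
Solving: λ (I_D1 V_DS2 − I_D2 V_DS1) = I_D2 − I_D1, so λ = (1.4 − 1.31) / (1.31 × 4.82 − 1.4 × 1.96) = 0.09 / 3.57 = 0.0252 V⁻¹.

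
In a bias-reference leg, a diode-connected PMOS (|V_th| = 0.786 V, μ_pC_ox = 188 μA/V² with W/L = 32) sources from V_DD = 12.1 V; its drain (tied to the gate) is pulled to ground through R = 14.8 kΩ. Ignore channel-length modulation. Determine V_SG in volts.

With gate tied to drain, V_SG = V_SD ≥ V_SG − |V_th|, so the device is in saturation.
k_p = μ_pC_ox · (W/L) = 6.016 mA/V².
KCL at the drain: ½ k_p (V_SG − |V_th|)² = (V_DD − V_SG)/R.
Let x = V_SG − 0.786. Then 44.5 x² + x − 11.31 = 0, giving x = 0.493 V (positive root), so V_SG = 1.28 V.
I_D = (V_DD − V_SG)/R = (12.1 − 1.28) / 14.8 = 0.731 mA.

V_SG = 1.28 V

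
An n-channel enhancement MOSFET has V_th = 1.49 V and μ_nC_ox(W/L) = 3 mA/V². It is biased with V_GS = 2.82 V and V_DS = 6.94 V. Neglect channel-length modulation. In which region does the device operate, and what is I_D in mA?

Saturation; I_D = 2.65 mA

V_ov = V_GS − V_th = 2.82 − 1.49 = 1.33 V.
Since V_DS = 6.94 V ≥ V_ov = 1.33 V, the device is in saturation.
I_D = ½ k_n V_ov² = 0.5 × 3 × 1.33² = 2.65 mA.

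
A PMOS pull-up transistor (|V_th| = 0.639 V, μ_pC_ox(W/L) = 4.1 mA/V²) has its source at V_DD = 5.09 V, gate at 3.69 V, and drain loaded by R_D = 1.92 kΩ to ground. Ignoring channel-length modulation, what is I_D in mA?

V_SG = V_DD − V_G = 5.09 − 3.69 = 1.4 V, so V_ov = 1.4 − 0.639 = 0.761 V.
Assume saturation: I_D = ½ k_p V_ov² = 0.5 × 4.1 × 0.761² = 1.19 mA, giving V_SD = V_DD − I_D R_D = 5.09 − 1.19 × 1.92 = 2.81 V.
V_SD = 2.81 V ≥ V_ov = 0.761 V, confirming saturation.

I_D = 1.19 mA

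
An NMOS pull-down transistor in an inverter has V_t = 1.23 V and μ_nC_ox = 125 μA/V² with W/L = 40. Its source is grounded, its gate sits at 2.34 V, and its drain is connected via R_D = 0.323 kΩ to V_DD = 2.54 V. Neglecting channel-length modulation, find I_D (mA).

I_D = 3.08 mA

V_GS = V_G = 2.34 V, so V_ov = 2.34 − 1.23 = 1.11 V.
k_n = μ_nC_ox · (W/L) = 5 mA/V².
Assume saturation: I_D = ½ k_n V_ov² = 0.5 × 5 × 1.11² = 3.08 mA, giving V_DS = V_DD − I_D R_D = 2.54 − 3.08 × 0.323 = 1.55 V.
V_DS = 1.55 V ≥ V_ov = 1.11 V, confirming saturation.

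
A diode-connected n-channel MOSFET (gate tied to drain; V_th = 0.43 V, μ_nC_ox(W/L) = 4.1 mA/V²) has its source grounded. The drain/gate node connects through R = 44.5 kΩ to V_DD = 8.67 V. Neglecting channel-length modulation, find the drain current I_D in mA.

With gate tied to drain, V_GS = V_DS ≥ V_GS − V_th, so the device is in saturation.
KCL at the drain: ½ k_n (V_GS − V_th)² = (V_DD − V_GS)/R.
Let x = V_GS − 0.43. Then 91.2 x² + x − 8.24 = 0, giving x = 0.295 V (positive root), so V_GS = 0.725 V.
I_D = (V_DD − V_GS)/R = (8.67 − 0.725) / 44.5 = 0.179 mA.

I_D = 0.179 mA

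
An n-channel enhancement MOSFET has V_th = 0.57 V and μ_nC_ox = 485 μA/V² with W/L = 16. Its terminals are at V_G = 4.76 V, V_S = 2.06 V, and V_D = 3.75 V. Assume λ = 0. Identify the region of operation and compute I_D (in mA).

V_GS = V_G − V_S = 4.76 − 2.06 = 2.7 V; V_DS = V_D − V_S = 3.75 − 2.06 = 1.69 V.
k_n = μ_nC_ox · (W/L) = 7.76 mA/V².
V_ov = V_GS − V_th = 2.7 − 0.57 = 2.13 V.
Since V_DS = 1.69 V < V_ov = 2.13 V, the device is in the triode region.
I_D = k_n [V_ov · V_DS − ½ V_DS²] = 7.76 × [2.13 × 1.69 − 0.5 × 1.69²] = 16.9 mA.

Triode; I_D = 16.9 mA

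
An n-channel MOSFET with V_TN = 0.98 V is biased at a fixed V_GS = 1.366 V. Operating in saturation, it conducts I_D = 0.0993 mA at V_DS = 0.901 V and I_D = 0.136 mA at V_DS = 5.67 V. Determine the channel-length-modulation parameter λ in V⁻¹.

λ = 0.0833 V⁻¹

With V_GS fixed, I_D ∝ (1 + λ V_DS) in saturation, so I_D2/I_D1 = (1 + λ V_DS2)/(1 + λ V_DS1).
0.136/0.0993 = 1.37 = (1 + 5.67 λ)/(1 + 0.901 λ).
Solving: λ (I_D1 V_DS2 − I_D2 V_DS1) = I_D2 − I_D1, so λ = (0.136 − 0.0993) / (0.0993 × 5.67 − 0.136 × 0.901) = 0.0367 / 0.44 = 0.0833 V⁻¹.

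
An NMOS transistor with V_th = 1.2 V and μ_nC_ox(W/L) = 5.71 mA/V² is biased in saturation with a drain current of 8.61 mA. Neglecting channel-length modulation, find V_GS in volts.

V_GS = 2.94 V

In saturation I_D = ½ k_n (V_GS − V_th)², so V_GS − V_th = √(2 I_D / k_n) = √(2 × 8.61 / 5.71) = 1.74 V.
V_GS = 1.2 + 1.74 = 2.94 V.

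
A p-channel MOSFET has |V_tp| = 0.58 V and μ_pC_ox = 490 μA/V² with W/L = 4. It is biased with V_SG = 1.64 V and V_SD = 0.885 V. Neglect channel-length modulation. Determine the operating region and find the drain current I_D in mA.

Triode; I_D = 1.07 mA

k_p = μ_pC_ox · (W/L) = 1.96 mA/V².
V_ov = V_SG − |V_tp| = 1.64 − 0.58 = 1.06 V.
Since V_SD = 0.885 V < V_ov = 1.06 V, the device is in the triode region.
I_D = k_p [V_ov · V_SD − ½ V_SD²] = 1.96 × [1.06 × 0.885 − 0.5 × 0.885²] = 1.07 mA.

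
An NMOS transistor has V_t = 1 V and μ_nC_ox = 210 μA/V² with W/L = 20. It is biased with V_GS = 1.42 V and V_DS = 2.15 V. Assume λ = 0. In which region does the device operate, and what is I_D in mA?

Saturation; I_D = 0.370 mA

k_n = μ_nC_ox · (W/L) = 4.2 mA/V².
V_ov = V_GS − V_t = 1.42 − 1 = 0.42 V.
Since V_DS = 2.15 V ≥ V_ov = 0.42 V, the device is in saturation.
I_D = ½ k_n V_ov² = 0.5 × 4.2 × 0.42² = 0.37 mA.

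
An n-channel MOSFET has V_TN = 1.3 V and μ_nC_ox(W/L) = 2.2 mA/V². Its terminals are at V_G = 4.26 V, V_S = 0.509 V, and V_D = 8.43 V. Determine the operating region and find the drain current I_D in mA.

Saturation; I_D = 6.61 mA

V_GS = V_G − V_S = 4.26 − 0.509 = 3.75 V; V_DS = V_D − V_S = 8.43 − 0.509 = 7.92 V.
V_ov = V_GS − V_TN = 3.75 − 1.3 = 2.45 V.
Since V_DS = 7.92 V ≥ V_ov = 2.45 V, the device is in saturation.
I_D = ½ k_n V_ov² = 0.5 × 2.2 × 2.45² = 6.61 mA.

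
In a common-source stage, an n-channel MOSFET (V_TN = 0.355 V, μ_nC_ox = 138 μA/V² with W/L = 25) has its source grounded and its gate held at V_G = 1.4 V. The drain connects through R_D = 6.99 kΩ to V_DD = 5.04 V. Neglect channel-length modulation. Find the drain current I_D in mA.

V_GS = V_G = 1.4 V, so V_ov = 1.4 − 0.355 = 1.04 V.
k_n = μ_nC_ox · (W/L) = 3.45 mA/V².
Assume saturation: I_D = ½ k_n V_ov² = 0.5 × 3.45 × 1.04² = 1.88 mA, giving V_DS = V_DD − I_D R_D = 5.04 − 1.88 × 6.99 = -8.13 V.
But -8.13 V < V_ov = 1.04 V, so the device is actually in triode.
In triode I_D = k_n[V_ov V_DS − ½ V_DS²] and I_D = (V_DD − V_DS)/R_D. Equating: 12.1 V_DS² − 26.2 V_DS + 5.04 = 0, giving V_DS = 0.213 V (the root below V_ov).
I_D = (5.04 − 0.213) / 6.99 = 0.691 mA.

I_D = 0.691 mA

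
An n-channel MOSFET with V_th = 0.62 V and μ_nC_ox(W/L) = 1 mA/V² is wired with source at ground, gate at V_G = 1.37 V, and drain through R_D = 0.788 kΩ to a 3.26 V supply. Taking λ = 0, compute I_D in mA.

I_D = 0.281 mA

V_GS = V_G = 1.37 V, so V_ov = 1.37 − 0.62 = 0.75 V.
Assume saturation: I_D = ½ k_n V_ov² = 0.5 × 1 × 0.75² = 0.281 mA, giving V_DS = V_DD − I_D R_D = 3.26 − 0.281 × 0.788 = 3.04 V.
V_DS = 3.04 V ≥ V_ov = 0.75 V, confirming saturation.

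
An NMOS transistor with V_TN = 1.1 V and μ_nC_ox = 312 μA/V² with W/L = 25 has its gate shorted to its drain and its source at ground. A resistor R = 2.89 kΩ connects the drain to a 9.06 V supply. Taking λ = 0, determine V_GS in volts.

With gate tied to drain, V_GS = V_DS ≥ V_GS − V_TN, so the device is in saturation.
k_n = μ_nC_ox · (W/L) = 7.8 mA/V².
KCL at the drain: ½ k_n (V_GS − V_TN)² = (V_DD − V_GS)/R.
Let x = V_GS − 1.1. Then 11.3 x² + x − 7.96 = 0, giving x = 0.797 V (positive root), so V_GS = 1.9 V.
I_D = (V_DD − V_GS)/R = (9.06 − 1.9) / 2.89 = 2.48 mA.

V_GS = 1.90 V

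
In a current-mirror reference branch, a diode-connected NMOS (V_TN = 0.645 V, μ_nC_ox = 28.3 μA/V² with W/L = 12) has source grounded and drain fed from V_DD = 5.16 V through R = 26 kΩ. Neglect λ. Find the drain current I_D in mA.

I_D = 0.139 mA

With gate tied to drain, V_GS = V_DS ≥ V_GS − V_TN, so the device is in saturation.
k_n = μ_nC_ox · (W/L) = 0.3396 mA/V².
KCL at the drain: ½ k_n (V_GS − V_TN)² = (V_DD − V_GS)/R.
Let x = V_GS − 0.645. Then 4.41 x² + x − 4.515 = 0, giving x = 0.904 V (positive root), so V_GS = 1.55 V.
I_D = (V_DD − V_GS)/R = (5.16 − 1.55) / 26 = 0.139 mA.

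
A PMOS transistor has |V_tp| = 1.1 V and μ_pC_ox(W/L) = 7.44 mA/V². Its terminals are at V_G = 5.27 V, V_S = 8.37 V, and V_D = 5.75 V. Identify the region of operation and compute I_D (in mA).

V_SG = V_S − V_G = 8.37 − 5.27 = 3.1 V; V_SD = V_S − V_D = 8.37 − 5.75 = 2.62 V.
V_ov = V_SG − |V_tp| = 3.1 − 1.1 = 2 V.
Since V_SD = 2.62 V ≥ V_ov = 2 V, the device is in saturation.
I_D = ½ k_p V_ov² = 0.5 × 7.44 × 2² = 14.9 mA.

Saturation; I_D = 14.9 mA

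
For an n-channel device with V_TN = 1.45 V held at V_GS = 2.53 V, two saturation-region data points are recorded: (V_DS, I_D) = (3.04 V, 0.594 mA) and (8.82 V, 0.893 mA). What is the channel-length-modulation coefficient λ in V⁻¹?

With V_GS fixed, I_D ∝ (1 + λ V_DS) in saturation, so I_D2/I_D1 = (1 + λ V_DS2)/(1 + λ V_DS1).
0.893/0.594 = 1.503 = (1 + 8.82 λ)/(1 + 3.04 λ).
Solving: λ (I_D1 V_DS2 − I_D2 V_DS1) = I_D2 − I_D1, so λ = (0.893 − 0.594) / (0.594 × 8.82 − 0.893 × 3.04) = 0.299 / 2.52 = 0.118 V⁻¹.

λ = 0.118 V⁻¹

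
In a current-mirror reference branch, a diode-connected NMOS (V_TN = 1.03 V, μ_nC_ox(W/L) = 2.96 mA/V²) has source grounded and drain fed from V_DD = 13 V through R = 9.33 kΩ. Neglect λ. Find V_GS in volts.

V_GS = 1.93 V

With gate tied to drain, V_GS = V_DS ≥ V_GS − V_TN, so the device is in saturation.
KCL at the drain: ½ k_n (V_GS − V_TN)² = (V_DD − V_GS)/R.
Let x = V_GS − 1.03. Then 13.8 x² + x − 11.97 = 0, giving x = 0.896 V (positive root), so V_GS = 1.93 V.
I_D = (V_DD − V_GS)/R = (13 − 1.93) / 9.33 = 1.19 mA.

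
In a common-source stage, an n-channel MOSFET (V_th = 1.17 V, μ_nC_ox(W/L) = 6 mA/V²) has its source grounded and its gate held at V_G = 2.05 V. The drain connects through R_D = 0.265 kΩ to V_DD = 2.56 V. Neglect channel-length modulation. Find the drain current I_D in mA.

V_GS = V_G = 2.05 V, so V_ov = 2.05 − 1.17 = 0.88 V.
Assume saturation: I_D = ½ k_n V_ov² = 0.5 × 6 × 0.88² = 2.32 mA, giving V_DS = V_DD − I_D R_D = 2.56 − 2.32 × 0.265 = 1.94 V.
V_DS = 1.94 V ≥ V_ov = 0.88 V, confirming saturation.

I_D = 2.32 mA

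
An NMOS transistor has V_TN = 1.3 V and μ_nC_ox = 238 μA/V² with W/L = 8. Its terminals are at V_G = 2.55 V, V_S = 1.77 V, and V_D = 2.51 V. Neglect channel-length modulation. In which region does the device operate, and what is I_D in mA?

V_GS = V_G − V_S = 2.55 − 1.77 = 0.78 V; V_DS = V_D − V_S = 2.51 − 1.77 = 0.74 V.
V_GS = 0.78 V < V_TN = 1.3 V, so the transistor is in cutoff.

Cutoff; I_D = 0 mA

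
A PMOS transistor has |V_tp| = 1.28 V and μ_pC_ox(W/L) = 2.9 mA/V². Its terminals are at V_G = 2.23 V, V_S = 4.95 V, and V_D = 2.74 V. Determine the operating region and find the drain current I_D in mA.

V_SG = V_S − V_G = 4.95 − 2.23 = 2.72 V; V_SD = V_S − V_D = 4.95 − 2.74 = 2.21 V.
V_ov = V_SG − |V_tp| = 2.72 − 1.28 = 1.44 V.
Since V_SD = 2.21 V ≥ V_ov = 1.44 V, the device is in saturation.
I_D = ½ k_p V_ov² = 0.5 × 2.9 × 1.44² = 3.01 mA.

Saturation; I_D = 3.01 mA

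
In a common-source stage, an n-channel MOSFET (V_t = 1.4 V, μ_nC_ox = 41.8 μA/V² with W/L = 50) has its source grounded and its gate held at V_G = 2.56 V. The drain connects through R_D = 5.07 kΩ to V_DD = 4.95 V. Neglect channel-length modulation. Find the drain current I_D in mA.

I_D = 0.887 mA

V_GS = V_G = 2.56 V, so V_ov = 2.56 − 1.4 = 1.16 V.
k_n = μ_nC_ox · (W/L) = 2.09 mA/V².
Assume saturation: I_D = ½ k_n V_ov² = 0.5 × 2.09 × 1.16² = 1.41 mA, giving V_DS = V_DD − I_D R_D = 4.95 − 1.41 × 5.07 = -2.18 V.
But -2.18 V < V_ov = 1.16 V, so the device is actually in triode.
In triode I_D = k_n[V_ov V_DS − ½ V_DS²] and I_D = (V_DD − V_DS)/R_D. Equating: 5.3 V_DS² − 13.29 V_DS + 4.95 = 0, giving V_DS = 0.455 V (the root below V_ov).
I_D = (4.95 − 0.455) / 5.07 = 0.887 mA.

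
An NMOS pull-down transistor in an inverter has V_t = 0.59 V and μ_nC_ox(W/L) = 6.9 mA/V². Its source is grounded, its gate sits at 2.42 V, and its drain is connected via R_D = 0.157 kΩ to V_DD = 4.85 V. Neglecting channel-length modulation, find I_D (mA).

V_GS = V_G = 2.42 V, so V_ov = 2.42 − 0.59 = 1.83 V.
Assume saturation: I_D = ½ k_n V_ov² = 0.5 × 6.9 × 1.83² = 11.6 mA, giving V_DS = V_DD − I_D R_D = 4.85 − 11.6 × 0.157 = 3.04 V.
V_DS = 3.04 V ≥ V_ov = 1.83 V, confirming saturation.

I_D = 11.6 mA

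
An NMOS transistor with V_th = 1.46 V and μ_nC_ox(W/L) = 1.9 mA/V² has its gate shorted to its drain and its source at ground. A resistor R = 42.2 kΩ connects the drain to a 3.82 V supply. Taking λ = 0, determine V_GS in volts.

V_GS = 1.69 V

With gate tied to drain, V_GS = V_DS ≥ V_GS − V_th, so the device is in saturation.
KCL at the drain: ½ k_n (V_GS − V_th)² = (V_DD − V_GS)/R.
Let x = V_GS − 1.46. Then 40.1 x² + x − 2.36 = 0, giving x = 0.23 V (positive root), so V_GS = 1.69 V.
I_D = (V_DD − V_GS)/R = (3.82 − 1.69) / 42.2 = 0.0505 mA.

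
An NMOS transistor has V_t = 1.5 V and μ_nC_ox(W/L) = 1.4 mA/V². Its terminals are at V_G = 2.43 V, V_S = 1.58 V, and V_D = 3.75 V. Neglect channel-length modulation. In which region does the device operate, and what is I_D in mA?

Cutoff; I_D = 0 mA

V_GS = V_G − V_S = 2.43 − 1.58 = 0.85 V; V_DS = V_D − V_S = 3.75 − 1.58 = 2.17 V.
V_GS = 0.85 V < V_t = 1.5 V, so the transistor is in cutoff.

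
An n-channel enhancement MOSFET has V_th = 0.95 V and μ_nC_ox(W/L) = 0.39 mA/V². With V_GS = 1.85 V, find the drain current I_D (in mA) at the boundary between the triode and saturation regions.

I_D = 0.158 mA

At the boundary V_DS = V_ov = V_GS − V_th = 1.85 − 0.95 = 0.9 V.
I_D = ½ k_n V_ov² = 0.5 × 0.39 × 0.9² = 0.158 mA.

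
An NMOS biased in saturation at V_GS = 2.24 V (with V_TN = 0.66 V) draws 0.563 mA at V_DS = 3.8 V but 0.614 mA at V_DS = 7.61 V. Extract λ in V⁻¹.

With V_GS fixed, I_D ∝ (1 + λ V_DS) in saturation, so I_D2/I_D1 = (1 + λ V_DS2)/(1 + λ V_DS1).
0.614/0.563 = 1.091 = (1 + 7.61 λ)/(1 + 3.8 λ).
Solving: λ (I_D1 V_DS2 − I_D2 V_DS1) = I_D2 − I_D1, so λ = (0.614 − 0.563) / (0.563 × 7.61 − 0.614 × 3.8) = 0.051 / 1.95 = 0.0261 V⁻¹.

λ = 0.0261 V⁻¹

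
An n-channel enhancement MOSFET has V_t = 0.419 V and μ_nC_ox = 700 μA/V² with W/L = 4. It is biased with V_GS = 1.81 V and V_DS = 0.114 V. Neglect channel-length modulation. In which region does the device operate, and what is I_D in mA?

k_n = μ_nC_ox · (W/L) = 2.8 mA/V².
V_ov = V_GS − V_t = 1.81 − 0.419 = 1.39 V.
Since V_DS = 0.114 V < V_ov = 1.39 V, the device is in the triode region.
I_D = k_n [V_ov · V_DS − ½ V_DS²] = 2.8 × [1.39 × 0.114 − 0.5 × 0.114²] = 0.426 mA.

Triode; I_D = 0.426 mA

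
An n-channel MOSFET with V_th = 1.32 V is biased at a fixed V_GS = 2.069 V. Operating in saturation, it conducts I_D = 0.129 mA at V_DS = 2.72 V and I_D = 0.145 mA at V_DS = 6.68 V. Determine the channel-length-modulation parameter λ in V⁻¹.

λ = 0.0342 V⁻¹

With V_GS fixed, I_D ∝ (1 + λ V_DS) in saturation, so I_D2/I_D1 = (1 + λ V_DS2)/(1 + λ V_DS1).
0.145/0.129 = 1.124 = (1 + 6.68 λ)/(1 + 2.72 λ).
Solving: λ (I_D1 V_DS2 − I_D2 V_DS1) = I_D2 − I_D1, so λ = (0.145 − 0.129) / (0.129 × 6.68 − 0.145 × 2.72) = 0.016 / 0.467 = 0.0342 V⁻¹.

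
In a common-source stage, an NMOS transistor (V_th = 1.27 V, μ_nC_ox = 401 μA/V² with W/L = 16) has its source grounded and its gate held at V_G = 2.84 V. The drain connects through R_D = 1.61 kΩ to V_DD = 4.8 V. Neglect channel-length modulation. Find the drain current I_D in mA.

I_D = 2.79 mA

V_GS = V_G = 2.84 V, so V_ov = 2.84 − 1.27 = 1.57 V.
k_n = μ_nC_ox · (W/L) = 6.416 mA/V².
Assume saturation: I_D = ½ k_n V_ov² = 0.5 × 6.416 × 1.57² = 7.91 mA, giving V_DS = V_DD − I_D R_D = 4.8 − 7.91 × 1.61 = -7.93 V.
But -7.93 V < V_ov = 1.57 V, so the device is actually in triode.
In triode I_D = k_n[V_ov V_DS − ½ V_DS²] and I_D = (V_DD − V_DS)/R_D. Equating: 5.16 V_DS² − 17.22 V_DS + 4.8 = 0, giving V_DS = 0.307 V (the root below V_ov).
I_D = (4.8 − 0.307) / 1.61 = 2.79 mA.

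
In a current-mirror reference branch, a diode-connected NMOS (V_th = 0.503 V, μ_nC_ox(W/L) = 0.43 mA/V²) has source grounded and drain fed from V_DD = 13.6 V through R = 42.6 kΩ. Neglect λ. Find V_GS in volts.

With gate tied to drain, V_GS = V_DS ≥ V_GS − V_th, so the device is in saturation.
KCL at the drain: ½ k_n (V_GS − V_th)² = (V_DD − V_GS)/R.
Let x = V_GS − 0.503. Then 9.16 x² + x − 13.1 = 0, giving x = 1.14 V (positive root), so V_GS = 1.65 V.
I_D = (V_DD − V_GS)/R = (13.6 − 1.65) / 42.6 = 0.281 mA.

V_GS = 1.65 V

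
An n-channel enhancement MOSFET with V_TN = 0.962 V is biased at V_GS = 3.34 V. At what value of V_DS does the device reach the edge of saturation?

V_DS,sat = 2.38 V

The boundary between triode and saturation is V_DS = V_GS − V_TN = V_ov.
V_ov = 3.34 − 0.962 = 2.38 V.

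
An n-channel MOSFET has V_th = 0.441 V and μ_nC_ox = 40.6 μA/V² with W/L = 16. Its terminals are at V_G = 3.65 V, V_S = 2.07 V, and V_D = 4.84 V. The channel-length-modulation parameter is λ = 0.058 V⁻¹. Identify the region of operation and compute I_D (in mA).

V_GS = V_G − V_S = 3.65 − 2.07 = 1.58 V; V_DS = V_D − V_S = 4.84 − 2.07 = 2.77 V.
k_n = μ_nC_ox · (W/L) = 0.6496 mA/V².
V_ov = V_GS − V_th = 1.58 − 0.441 = 1.14 V.
Since V_DS = 2.77 V ≥ V_ov = 1.14 V, the device is in saturation.
I_D = ½ k_n V_ov² (1 + λ V_DS) = 0.5 × 0.6496 × 1.14² × (1 + 0.058 × 2.77) = 0.489 mA.

Saturation; I_D = 0.489 mA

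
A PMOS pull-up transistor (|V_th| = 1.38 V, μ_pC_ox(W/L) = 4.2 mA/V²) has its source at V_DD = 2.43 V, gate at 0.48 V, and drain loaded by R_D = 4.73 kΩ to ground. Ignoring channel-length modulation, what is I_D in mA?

V_SG = V_DD − V_G = 2.43 − 0.48 = 1.95 V, so V_ov = 1.95 − 1.38 = 0.57 V.
Assume saturation: I_D = ½ k_p V_ov² = 0.5 × 4.2 × 0.57² = 0.682 mA, giving V_SD = V_DD − I_D R_D = 2.43 − 0.682 × 4.73 = -0.797 V.
But -0.797 V < V_ov = 0.57 V, so the device is actually in triode.
In triode I_D = k_p[V_ov V_SD − ½ V_SD²] and I_D = (V_DD − V_SD)/R_D. Equating: 9.93 V_SD² − 12.32 V_SD + 2.43 = 0, giving V_SD = 0.246 V (the root below V_ov).
I_D = (2.43 − 0.246) / 4.73 = 0.462 mA.

I_D = 0.462 mA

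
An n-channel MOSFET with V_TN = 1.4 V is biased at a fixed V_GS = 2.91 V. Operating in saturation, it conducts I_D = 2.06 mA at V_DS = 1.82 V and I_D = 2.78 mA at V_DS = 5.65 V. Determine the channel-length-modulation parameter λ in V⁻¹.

With V_GS fixed, I_D ∝ (1 + λ V_DS) in saturation, so I_D2/I_D1 = (1 + λ V_DS2)/(1 + λ V_DS1).
2.78/2.06 = 1.35 = (1 + 5.65 λ)/(1 + 1.82 λ).
Solving: λ (I_D1 V_DS2 − I_D2 V_DS1) = I_D2 − I_D1, so λ = (2.78 − 2.06) / (2.06 × 5.65 − 2.78 × 1.82) = 0.72 / 6.58 = 0.109 V⁻¹.

λ = 0.109 V⁻¹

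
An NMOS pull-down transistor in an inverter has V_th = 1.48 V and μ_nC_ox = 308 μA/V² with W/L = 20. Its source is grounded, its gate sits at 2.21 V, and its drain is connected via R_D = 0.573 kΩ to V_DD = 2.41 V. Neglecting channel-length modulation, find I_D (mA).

V_GS = V_G = 2.21 V, so V_ov = 2.21 − 1.48 = 0.73 V.
k_n = μ_nC_ox · (W/L) = 6.16 mA/V².
Assume saturation: I_D = ½ k_n V_ov² = 0.5 × 6.16 × 0.73² = 1.64 mA, giving V_DS = V_DD − I_D R_D = 2.41 − 1.64 × 0.573 = 1.47 V.
V_DS = 1.47 V ≥ V_ov = 0.73 V, confirming saturation.

I_D = 1.64 mA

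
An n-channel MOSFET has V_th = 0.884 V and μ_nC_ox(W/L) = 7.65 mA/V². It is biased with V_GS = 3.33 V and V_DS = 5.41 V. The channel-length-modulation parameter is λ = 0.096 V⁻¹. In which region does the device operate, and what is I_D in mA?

V_ov = V_GS − V_th = 3.33 − 0.884 = 2.45 V.
Since V_DS = 5.41 V ≥ V_ov = 2.45 V, the device is in saturation.
I_D = ½ k_n V_ov² (1 + λ V_DS) = 0.5 × 7.65 × 2.45² × (1 + 0.096 × 5.41) = 34.8 mA.

Saturation; I_D = 34.8 mA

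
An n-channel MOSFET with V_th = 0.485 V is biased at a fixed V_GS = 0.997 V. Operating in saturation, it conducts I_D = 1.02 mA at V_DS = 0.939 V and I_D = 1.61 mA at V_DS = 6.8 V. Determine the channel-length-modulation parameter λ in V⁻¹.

With V_GS fixed, I_D ∝ (1 + λ V_DS) in saturation, so I_D2/I_D1 = (1 + λ V_DS2)/(1 + λ V_DS1).
1.61/1.02 = 1.578 = (1 + 6.8 λ)/(1 + 0.939 λ).
Solving: λ (I_D1 V_DS2 − I_D2 V_DS1) = I_D2 − I_D1, so λ = (1.61 − 1.02) / (1.02 × 6.8 − 1.61 × 0.939) = 0.59 / 5.42 = 0.109 V⁻¹.

λ = 0.109 V⁻¹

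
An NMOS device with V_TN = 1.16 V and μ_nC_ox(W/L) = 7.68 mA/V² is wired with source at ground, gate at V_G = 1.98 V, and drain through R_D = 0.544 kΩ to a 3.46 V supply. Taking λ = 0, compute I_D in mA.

V_GS = V_G = 1.98 V, so V_ov = 1.98 − 1.16 = 0.82 V.
Assume saturation: I_D = ½ k_n V_ov² = 0.5 × 7.68 × 0.82² = 2.58 mA, giving V_DS = V_DD − I_D R_D = 3.46 − 2.58 × 0.544 = 2.06 V.
V_DS = 2.06 V ≥ V_ov = 0.82 V, confirming saturation.

I_D = 2.58 mA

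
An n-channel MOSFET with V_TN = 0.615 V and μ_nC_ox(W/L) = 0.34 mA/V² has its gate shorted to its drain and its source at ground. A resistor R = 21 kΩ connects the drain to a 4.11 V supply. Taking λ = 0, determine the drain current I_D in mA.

I_D = 0.126 mA

With gate tied to drain, V_GS = V_DS ≥ V_GS − V_TN, so the device is in saturation.
KCL at the drain: ½ k_n (V_GS − V_TN)² = (V_DD − V_GS)/R.
Let x = V_GS − 0.615. Then 3.57 x² + x − 3.495 = 0, giving x = 0.859 V (positive root), so V_GS = 1.47 V.
I_D = (V_DD − V_GS)/R = (4.11 − 1.47) / 21 = 0.126 mA.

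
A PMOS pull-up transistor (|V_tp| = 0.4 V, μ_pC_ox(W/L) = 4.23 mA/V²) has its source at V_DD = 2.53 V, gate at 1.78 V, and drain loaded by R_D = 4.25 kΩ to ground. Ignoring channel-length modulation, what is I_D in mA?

V_SG = V_DD − V_G = 2.53 − 1.78 = 0.75 V, so V_ov = 0.75 − 0.4 = 0.35 V.
Assume saturation: I_D = ½ k_p V_ov² = 0.5 × 4.23 × 0.35² = 0.259 mA, giving V_SD = V_DD − I_D R_D = 2.53 − 0.259 × 4.25 = 1.43 V.
V_SD = 1.43 V ≥ V_ov = 0.35 V, confirming saturation.

I_D = 0.259 mA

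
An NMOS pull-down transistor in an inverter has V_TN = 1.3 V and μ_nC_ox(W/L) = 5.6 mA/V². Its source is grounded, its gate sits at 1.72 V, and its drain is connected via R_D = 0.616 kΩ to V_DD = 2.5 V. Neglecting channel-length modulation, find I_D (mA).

V_GS = V_G = 1.72 V, so V_ov = 1.72 − 1.3 = 0.42 V.
Assume saturation: I_D = ½ k_n V_ov² = 0.5 × 5.6 × 0.42² = 0.494 mA, giving V_DS = V_DD − I_D R_D = 2.5 − 0.494 × 0.616 = 2.2 V.
V_DS = 2.2 V ≥ V_ov = 0.42 V, confirming saturation.

I_D = 0.494 mA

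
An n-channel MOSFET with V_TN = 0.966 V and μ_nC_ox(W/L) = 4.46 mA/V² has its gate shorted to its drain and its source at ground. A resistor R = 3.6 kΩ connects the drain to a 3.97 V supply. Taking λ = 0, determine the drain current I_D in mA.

With gate tied to drain, V_GS = V_DS ≥ V_GS − V_TN, so the device is in saturation.
KCL at the drain: ½ k_n (V_GS − V_TN)² = (V_DD − V_GS)/R.
Let x = V_GS − 0.966. Then 8.03 x² + x − 3.004 = 0, giving x = 0.553 V (positive root), so V_GS = 1.52 V.
I_D = (V_DD − V_GS)/R = (3.97 − 1.52) / 3.6 = 0.681 mA.

I_D = 0.681 mA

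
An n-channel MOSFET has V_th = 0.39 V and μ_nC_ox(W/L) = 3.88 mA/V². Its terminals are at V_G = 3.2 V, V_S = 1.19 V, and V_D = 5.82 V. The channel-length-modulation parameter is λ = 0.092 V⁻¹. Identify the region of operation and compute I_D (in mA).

Saturation; I_D = 7.26 mA

V_GS = V_G − V_S = 3.2 − 1.19 = 2.01 V; V_DS = V_D − V_S = 5.82 − 1.19 = 4.63 V.
V_ov = V_GS − V_th = 2.01 − 0.39 = 1.62 V.
Since V_DS = 4.63 V ≥ V_ov = 1.62 V, the device is in saturation.
I_D = ½ k_n V_ov² (1 + λ V_DS) = 0.5 × 3.88 × 1.62² × (1 + 0.092 × 4.63) = 7.26 mA.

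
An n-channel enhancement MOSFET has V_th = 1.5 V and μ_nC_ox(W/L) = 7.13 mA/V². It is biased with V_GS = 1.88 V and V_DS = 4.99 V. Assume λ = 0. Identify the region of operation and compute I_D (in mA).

V_ov = V_GS − V_th = 1.88 − 1.5 = 0.38 V.
Since V_DS = 4.99 V ≥ V_ov = 0.38 V, the device is in saturation.
I_D = ½ k_n V_ov² = 0.5 × 7.13 × 0.38² = 0.515 mA.

Saturation; I_D = 0.515 mA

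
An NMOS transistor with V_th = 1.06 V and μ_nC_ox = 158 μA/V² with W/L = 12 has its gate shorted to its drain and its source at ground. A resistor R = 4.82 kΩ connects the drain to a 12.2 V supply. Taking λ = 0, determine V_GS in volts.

With gate tied to drain, V_GS = V_DS ≥ V_GS − V_th, so the device is in saturation.
k_n = μ_nC_ox · (W/L) = 1.896 mA/V².
KCL at the drain: ½ k_n (V_GS − V_th)² = (V_DD − V_GS)/R.
Let x = V_GS − 1.06. Then 4.57 x² + x − 11.14 = 0, giving x = 1.46 V (positive root), so V_GS = 2.52 V.
I_D = (V_DD − V_GS)/R = (12.2 − 2.52) / 4.82 = 2.01 mA.

V_GS = 2.52 V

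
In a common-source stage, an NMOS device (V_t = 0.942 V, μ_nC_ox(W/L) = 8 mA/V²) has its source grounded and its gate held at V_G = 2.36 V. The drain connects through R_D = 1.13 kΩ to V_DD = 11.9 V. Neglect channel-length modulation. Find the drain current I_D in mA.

I_D = 8.04 mA

V_GS = V_G = 2.36 V, so V_ov = 2.36 − 0.942 = 1.42 V.
Assume saturation: I_D = ½ k_n V_ov² = 0.5 × 8 × 1.42² = 8.04 mA, giving V_DS = V_DD − I_D R_D = 11.9 − 8.04 × 1.13 = 2.81 V.
V_DS = 2.81 V ≥ V_ov = 1.42 V, confirming saturation.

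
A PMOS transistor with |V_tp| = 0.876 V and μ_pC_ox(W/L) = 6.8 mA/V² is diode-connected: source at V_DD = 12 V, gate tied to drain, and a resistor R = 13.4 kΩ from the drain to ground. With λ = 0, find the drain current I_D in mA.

I_D = 0.794 mA

With gate tied to drain, V_SG = V_SD ≥ V_SG − |V_tp|, so the device is in saturation.
KCL at the drain: ½ k_p (V_SG − |V_tp|)² = (V_DD − V_SG)/R.
Let x = V_SG − 0.876. Then 45.6 x² + x − 11.12 = 0, giving x = 0.483 V (positive root), so V_SG = 1.36 V.
I_D = (V_DD − V_SG)/R = (12 − 1.36) / 13.4 = 0.794 mA.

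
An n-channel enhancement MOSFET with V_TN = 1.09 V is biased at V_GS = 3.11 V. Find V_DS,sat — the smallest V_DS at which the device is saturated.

V_DS,sat = 2.02 V

The boundary between triode and saturation is V_DS = V_GS − V_TN = V_ov.
V_ov = 3.11 − 1.09 = 2.02 V.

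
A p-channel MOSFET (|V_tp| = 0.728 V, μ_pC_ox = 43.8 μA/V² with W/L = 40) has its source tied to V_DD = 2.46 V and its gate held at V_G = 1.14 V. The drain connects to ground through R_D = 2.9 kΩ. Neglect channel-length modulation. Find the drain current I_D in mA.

V_SG = V_DD − V_G = 2.46 − 1.14 = 1.32 V, so V_ov = 1.32 − 0.728 = 0.592 V.
k_p = μ_pC_ox · (W/L) = 1.752 mA/V².
Assume saturation: I_D = ½ k_p V_ov² = 0.5 × 1.752 × 0.592² = 0.307 mA, giving V_SD = V_DD − I_D R_D = 2.46 − 0.307 × 2.9 = 1.57 V.
V_SD = 1.57 V ≥ V_ov = 0.592 V, confirming saturation.

I_D = 0.307 mA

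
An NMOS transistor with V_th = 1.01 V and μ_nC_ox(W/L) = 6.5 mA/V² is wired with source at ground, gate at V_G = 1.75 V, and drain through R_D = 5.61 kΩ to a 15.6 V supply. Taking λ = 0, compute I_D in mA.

V_GS = V_G = 1.75 V, so V_ov = 1.75 − 1.01 = 0.74 V.
Assume saturation: I_D = ½ k_n V_ov² = 0.5 × 6.5 × 0.74² = 1.78 mA, giving V_DS = V_DD − I_D R_D = 15.6 − 1.78 × 5.61 = 5.62 V.
V_DS = 5.62 V ≥ V_ov = 0.74 V, confirming saturation.

I_D = 1.78 mA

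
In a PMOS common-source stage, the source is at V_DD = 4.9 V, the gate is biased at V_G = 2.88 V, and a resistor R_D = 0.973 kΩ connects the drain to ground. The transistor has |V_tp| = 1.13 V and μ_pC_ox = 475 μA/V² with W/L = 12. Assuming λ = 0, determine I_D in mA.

I_D = 2.26 mA

V_SG = V_DD − V_G = 4.9 − 2.88 = 2.02 V, so V_ov = 2.02 − 1.13 = 0.89 V.
k_p = μ_pC_ox · (W/L) = 5.7 mA/V².
Assume saturation: I_D = ½ k_p V_ov² = 0.5 × 5.7 × 0.89² = 2.26 mA, giving V_SD = V_DD − I_D R_D = 4.9 − 2.26 × 0.973 = 2.7 V.
V_SD = 2.7 V ≥ V_ov = 0.89 V, confirming saturation.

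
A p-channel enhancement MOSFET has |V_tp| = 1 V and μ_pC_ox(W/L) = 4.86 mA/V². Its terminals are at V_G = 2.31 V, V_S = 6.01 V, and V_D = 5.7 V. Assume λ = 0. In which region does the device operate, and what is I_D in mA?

Triode; I_D = 3.83 mA

V_SG = V_S − V_G = 6.01 − 2.31 = 3.7 V; V_SD = V_S − V_D = 6.01 − 5.7 = 0.31 V.
V_ov = V_SG − |V_tp| = 3.7 − 1 = 2.7 V.
Since V_SD = 0.31 V < V_ov = 2.7 V, the device is in the triode region.
I_D = k_p [V_ov · V_SD − ½ V_SD²] = 4.86 × [2.7 × 0.31 − 0.5 × 0.31²] = 3.83 mA.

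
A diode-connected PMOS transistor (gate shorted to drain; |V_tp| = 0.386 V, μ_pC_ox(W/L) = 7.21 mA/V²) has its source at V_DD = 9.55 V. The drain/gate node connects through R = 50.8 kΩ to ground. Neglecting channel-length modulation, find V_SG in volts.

With gate tied to drain, V_SG = V_SD ≥ V_SG − |V_tp|, so the device is in saturation.
KCL at the drain: ½ k_p (V_SG − |V_tp|)² = (V_DD − V_SG)/R.
Let x = V_SG − 0.386. Then 183 x² + x − 9.164 = 0, giving x = 0.221 V (positive root), so V_SG = 0.607 V.
I_D = (V_DD − V_SG)/R = (9.55 − 0.607) / 50.8 = 0.176 mA.

V_SG = 0.607 V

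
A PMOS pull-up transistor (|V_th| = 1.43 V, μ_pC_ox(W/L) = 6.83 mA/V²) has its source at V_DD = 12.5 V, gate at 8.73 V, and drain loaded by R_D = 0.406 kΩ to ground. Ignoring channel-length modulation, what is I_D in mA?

I_D = 18.7 mA

V_SG = V_DD − V_G = 12.5 − 8.73 = 3.77 V, so V_ov = 3.77 − 1.43 = 2.34 V.
Assume saturation: I_D = ½ k_p V_ov² = 0.5 × 6.83 × 2.34² = 18.7 mA, giving V_SD = V_DD − I_D R_D = 12.5 − 18.7 × 0.406 = 4.91 V.
V_SD = 4.91 V ≥ V_ov = 2.34 V, confirming saturation.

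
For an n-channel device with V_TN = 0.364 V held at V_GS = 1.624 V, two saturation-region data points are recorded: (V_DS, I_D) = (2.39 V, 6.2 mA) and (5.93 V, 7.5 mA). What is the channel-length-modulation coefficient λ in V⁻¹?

With V_GS fixed, I_D ∝ (1 + λ V_DS) in saturation, so I_D2/I_D1 = (1 + λ V_DS2)/(1 + λ V_DS1).
7.5/6.2 = 1.21 = (1 + 5.93 λ)/(1 + 2.39 λ).
Solving: λ (I_D1 V_DS2 − I_D2 V_DS1) = I_D2 − I_D1, so λ = (7.5 − 6.2) / (6.2 × 5.93 − 7.5 × 2.39) = 1.3 / 18.8 = 0.069 V⁻¹.

λ = 0.0690 V⁻¹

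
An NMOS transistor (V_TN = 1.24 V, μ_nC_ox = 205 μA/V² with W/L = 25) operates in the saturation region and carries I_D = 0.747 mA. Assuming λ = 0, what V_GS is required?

V_GS = 1.78 V

k_n = μ_nC_ox · (W/L) = 5.125 mA/V².
In saturation I_D = ½ k_n (V_GS − V_TN)², so V_GS − V_TN = √(2 I_D / k_n) = √(2 × 0.747 / 5.125) = 0.54 V.
V_GS = 1.24 + 0.54 = 1.78 V.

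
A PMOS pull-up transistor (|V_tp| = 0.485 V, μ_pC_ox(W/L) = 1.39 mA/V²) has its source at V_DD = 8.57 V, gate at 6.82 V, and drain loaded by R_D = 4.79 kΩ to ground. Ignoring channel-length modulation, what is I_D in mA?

I_D = 1.11 mA

V_SG = V_DD − V_G = 8.57 − 6.82 = 1.75 V, so V_ov = 1.75 − 0.485 = 1.27 V.
Assume saturation: I_D = ½ k_p V_ov² = 0.5 × 1.39 × 1.27² = 1.11 mA, giving V_SD = V_DD − I_D R_D = 8.57 − 1.11 × 4.79 = 3.24 V.
V_SD = 3.24 V ≥ V_ov = 1.27 V, confirming saturation.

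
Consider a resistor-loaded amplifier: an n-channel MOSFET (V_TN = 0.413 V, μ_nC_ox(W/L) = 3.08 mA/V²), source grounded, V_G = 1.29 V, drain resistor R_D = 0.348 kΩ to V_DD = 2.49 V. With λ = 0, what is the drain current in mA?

V_GS = V_G = 1.29 V, so V_ov = 1.29 − 0.413 = 0.877 V.
Assume saturation: I_D = ½ k_n V_ov² = 0.5 × 3.08 × 0.877² = 1.18 mA, giving V_DS = V_DD − I_D R_D = 2.49 − 1.18 × 0.348 = 2.08 V.
V_DS = 2.08 V ≥ V_ov = 0.877 V, confirming saturation.

I_D = 1.18 mA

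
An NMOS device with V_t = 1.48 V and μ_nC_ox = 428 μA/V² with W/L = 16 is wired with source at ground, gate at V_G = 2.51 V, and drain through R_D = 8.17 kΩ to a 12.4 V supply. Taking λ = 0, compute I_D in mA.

V_GS = V_G = 2.51 V, so V_ov = 2.51 − 1.48 = 1.03 V.
k_n = μ_nC_ox · (W/L) = 6.848 mA/V².
Assume saturation: I_D = ½ k_n V_ov² = 0.5 × 6.848 × 1.03² = 3.63 mA, giving V_DS = V_DD − I_D R_D = 12.4 − 3.63 × 8.17 = -17.3 V.
But -17.3 V < V_ov = 1.03 V, so the device is actually in triode.
In triode I_D = k_n[V_ov V_DS − ½ V_DS²] and I_D = (V_DD − V_DS)/R_D. Equating: 28 V_DS² − 58.63 V_DS + 12.4 = 0, giving V_DS = 0.239 V (the root below V_ov).
I_D = (12.4 − 0.239) / 8.17 = 1.49 mA.

I_D = 1.49 mA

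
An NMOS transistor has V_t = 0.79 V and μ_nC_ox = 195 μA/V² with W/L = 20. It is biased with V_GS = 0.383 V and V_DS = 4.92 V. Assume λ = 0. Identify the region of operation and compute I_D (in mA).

Cutoff; I_D = 0 mA

V_GS = 0.383 V < V_t = 0.79 V, so the transistor is in cutoff.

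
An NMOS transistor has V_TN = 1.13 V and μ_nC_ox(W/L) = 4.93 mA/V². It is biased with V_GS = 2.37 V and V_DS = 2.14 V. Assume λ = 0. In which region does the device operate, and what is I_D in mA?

Saturation; I_D = 3.79 mA

V_ov = V_GS − V_TN = 2.37 − 1.13 = 1.24 V.
Since V_DS = 2.14 V ≥ V_ov = 1.24 V, the device is in saturation.
I_D = ½ k_n V_ov² = 0.5 × 4.93 × 1.24² = 3.79 mA.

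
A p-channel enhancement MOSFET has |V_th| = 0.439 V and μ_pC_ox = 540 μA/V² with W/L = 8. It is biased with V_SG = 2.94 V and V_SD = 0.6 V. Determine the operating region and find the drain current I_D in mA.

k_p = μ_pC_ox · (W/L) = 4.32 mA/V².
V_ov = V_SG − |V_th| = 2.94 − 0.439 = 2.5 V.
Since V_SD = 0.6 V < V_ov = 2.5 V, the device is in the triode region.
I_D = k_p [V_ov · V_SD − ½ V_SD²] = 4.32 × [2.5 × 0.6 − 0.5 × 0.6²] = 5.7 mA.

Triode; I_D = 5.70 mA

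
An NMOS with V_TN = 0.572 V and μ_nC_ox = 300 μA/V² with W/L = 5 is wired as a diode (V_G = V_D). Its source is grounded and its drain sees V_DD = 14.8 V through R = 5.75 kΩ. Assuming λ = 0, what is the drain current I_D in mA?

With gate tied to drain, V_GS = V_DS ≥ V_GS − V_TN, so the device is in saturation.
k_n = μ_nC_ox · (W/L) = 1.5 mA/V².
KCL at the drain: ½ k_n (V_GS − V_TN)² = (V_DD − V_GS)/R.
Let x = V_GS − 0.572. Then 4.31 x² + x − 14.23 = 0, giving x = 1.7 V (positive root), so V_GS = 2.28 V.
I_D = (V_DD − V_GS)/R = (14.8 − 2.28) / 5.75 = 2.18 mA.

I_D = 2.18 mA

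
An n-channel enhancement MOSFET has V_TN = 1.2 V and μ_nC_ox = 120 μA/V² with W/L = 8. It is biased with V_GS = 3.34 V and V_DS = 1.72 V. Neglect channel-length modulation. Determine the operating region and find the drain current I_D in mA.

k_n = μ_nC_ox · (W/L) = 0.96 mA/V².
V_ov = V_GS − V_TN = 3.34 − 1.2 = 2.14 V.
Since V_DS = 1.72 V < V_ov = 2.14 V, the device is in the triode region.
I_D = k_n [V_ov · V_DS − ½ V_DS²] = 0.96 × [2.14 × 1.72 − 0.5 × 1.72²] = 2.11 mA.

Triode; I_D = 2.11 mA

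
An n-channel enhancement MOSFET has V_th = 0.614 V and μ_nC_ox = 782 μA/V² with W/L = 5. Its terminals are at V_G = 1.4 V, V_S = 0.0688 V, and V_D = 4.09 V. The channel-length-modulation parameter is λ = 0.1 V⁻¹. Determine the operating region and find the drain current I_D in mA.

V_GS = V_G − V_S = 1.4 − 0.0688 = 1.33 V; V_DS = V_D − V_S = 4.09 − 0.0688 = 4.02 V.
k_n = μ_nC_ox · (W/L) = 3.91 mA/V².
V_ov = V_GS − V_th = 1.33 − 0.614 = 0.717 V.
Since V_DS = 4.02 V ≥ V_ov = 0.717 V, the device is in saturation.
I_D = ½ k_n V_ov² (1 + λ V_DS) = 0.5 × 3.91 × 0.717² × (1 + 0.1 × 4.02) = 1.41 mA.

Saturation; I_D = 1.41 mA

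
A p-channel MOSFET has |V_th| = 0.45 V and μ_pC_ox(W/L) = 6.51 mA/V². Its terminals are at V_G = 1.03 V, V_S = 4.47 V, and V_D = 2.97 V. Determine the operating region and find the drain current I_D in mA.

V_SG = V_S − V_G = 4.47 − 1.03 = 3.44 V; V_SD = V_S − V_D = 4.47 − 2.97 = 1.5 V.
V_ov = V_SG − |V_th| = 3.44 − 0.45 = 2.99 V.
Since V_SD = 1.5 V < V_ov = 2.99 V, the device is in the triode region.
I_D = k_p [V_ov · V_SD − ½ V_SD²] = 6.51 × [2.99 × 1.5 − 0.5 × 1.5²] = 21.9 mA.

Triode; I_D = 21.9 mA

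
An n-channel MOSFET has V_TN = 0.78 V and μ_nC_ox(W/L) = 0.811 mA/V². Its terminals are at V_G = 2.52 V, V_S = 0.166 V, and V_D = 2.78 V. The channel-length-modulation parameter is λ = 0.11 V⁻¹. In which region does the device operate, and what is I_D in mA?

Saturation; I_D = 1.29 mA

V_GS = V_G − V_S = 2.52 − 0.166 = 2.35 V; V_DS = V_D − V_S = 2.78 − 0.166 = 2.61 V.
V_ov = V_GS − V_TN = 2.35 − 0.78 = 1.57 V.
Since V_DS = 2.61 V ≥ V_ov = 1.57 V, the device is in saturation.
I_D = ½ k_n V_ov² (1 + λ V_DS) = 0.5 × 0.811 × 1.57² × (1 + 0.11 × 2.61) = 1.29 mA.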